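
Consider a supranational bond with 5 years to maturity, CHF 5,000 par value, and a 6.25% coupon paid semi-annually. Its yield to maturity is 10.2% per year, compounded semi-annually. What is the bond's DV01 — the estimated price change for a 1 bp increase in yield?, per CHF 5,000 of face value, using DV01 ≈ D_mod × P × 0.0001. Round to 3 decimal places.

Periodic yield y = 0.051.
  t   CF        PV=CF/(1+0.051)^t    t·PV
  1       156.25       148.6679       148.6679
  2       156.25       141.4538       282.9076
  3       156.25       134.5897       403.7691
  4       156.25       128.0587       512.2349
  5       156.25       121.8446       609.2232
  6       156.25       115.9321       695.5926
  7       156.25       110.3065       772.1453
  8       156.25       104.9538       839.6307
  9       156.25        99.8609       898.7483
  10    5,156.25     3,135.5000    31,355.0000
  Σ                  4,241.1682    36,517.9198
P = 4,241.1682; D_Mac = 8.61034 half-year periods = 4.30517 yrs; D_mod = 4.09626 yrs.
DV01 ≈ 4.09626 × 4,241.1682 × 0.0001 = 1.737294.

CHF 1.737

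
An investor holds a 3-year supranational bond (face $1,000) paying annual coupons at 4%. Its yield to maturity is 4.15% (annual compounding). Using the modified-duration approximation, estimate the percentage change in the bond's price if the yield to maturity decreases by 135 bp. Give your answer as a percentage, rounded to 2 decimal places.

+3.74%

Periodic yield y = 0.0415. Modified duration first:
  t   CF        PV=CF/(1+0.0415)^t    t·PV
  1        40.00        38.4061        38.4061
  2        40.00        36.8758        73.7516
  3     1,040.00       920.5672     2,761.7017
  Σ                    995.8492     2,873.8595
P = 995.8492; D_Mac = 2.88584 yrs; D_mod = 2.88584/(1+0.0415) = 2.77085 yrs.
ΔP/P ≈ -D_mod · Δy = -2.77085 × (-0.0135) = +0.037406 = +3.7406%.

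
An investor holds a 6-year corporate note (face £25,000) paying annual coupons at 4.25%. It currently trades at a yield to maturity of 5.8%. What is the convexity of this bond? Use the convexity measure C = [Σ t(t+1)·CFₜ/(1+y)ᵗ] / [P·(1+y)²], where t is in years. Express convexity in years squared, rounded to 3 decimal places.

32.508

With y = 0.058:
  t   CF        PV=CF/(1+0.058)^t    t·PV        t(t+1)·PV
  1     1,062.50     1,004.2533     1,004.2533       2,008.5066
  2     1,062.50       949.1997     1,898.3994       5,695.1983
  3     1,062.50       897.1642     2,691.4926      10,765.9704
  4     1,062.50       847.9813     3,391.9251      16,959.6257
  5     1,062.50       801.4946     4,007.4730      24,044.8380
  6    26,062.50    18,582.4112   111,494.4672     780,461.2704
  Σ                 23,082.5043   124,488.0107     839,935.4095
P = 23,082.5043.
Convexity = Σ t(t+1)·PV / [P·(1+y)²] = 839,935.4095 / (23,082.5043 × 1.119364) = 32.50810.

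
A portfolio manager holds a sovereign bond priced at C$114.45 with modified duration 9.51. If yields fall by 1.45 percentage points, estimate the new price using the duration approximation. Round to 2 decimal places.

Duration approximation: ΔP/P ≈ -D_mod · Δy = -9.51 × (-0.0145) = +0.137895.
New price ≈ 114.45 × (1 + 0.137895) = 130.23208275.

C$130.23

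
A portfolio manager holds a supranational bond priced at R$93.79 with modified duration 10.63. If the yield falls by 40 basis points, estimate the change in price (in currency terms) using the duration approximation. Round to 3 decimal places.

+R$3.988

Duration approximation: ΔP/P ≈ -D_mod · Δy = -10.63 × (-0.004) = +0.042520.
ΔP ≈ 93.79 × (+0.042520) = +3.9879508.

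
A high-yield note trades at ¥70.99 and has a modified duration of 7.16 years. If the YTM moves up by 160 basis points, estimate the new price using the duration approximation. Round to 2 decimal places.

Duration approximation: ΔP/P ≈ -D_mod · Δy = -7.16 × (+0.016) = -0.114560.
New price ≈ 70.99 × (1 - 0.114560) = 62.8573856.

¥62.86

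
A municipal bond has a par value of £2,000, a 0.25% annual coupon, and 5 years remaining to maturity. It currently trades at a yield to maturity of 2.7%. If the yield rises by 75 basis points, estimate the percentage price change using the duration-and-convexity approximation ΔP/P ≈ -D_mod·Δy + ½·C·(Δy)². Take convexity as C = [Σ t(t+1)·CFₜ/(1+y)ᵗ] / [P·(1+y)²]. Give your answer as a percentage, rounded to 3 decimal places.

With y = 0.027:
  t   CF        PV=CF/(1+0.027)^t    t·PV        t(t+1)·PV
  1         5.00         4.8685         4.8685           9.7371
  2         5.00         4.7406         9.4811          28.4433
  3         5.00         4.6159        13.8478          55.3911
  4         5.00         4.4946        17.9783          89.8914
  5     2,005.00     1,754.9395     8,774.6977      52,648.1862
  Σ                  1,773.6591     8,820.8734      52,831.6491
P = 1,773.6591; D_Mac = 4.97326 yrs; D_mod = 4.84252 yrs; C = 28.24120.
Duration effect: -4.84252 × (+0.0075) = -0.036319
Convexity effect: 0.5 × 28.24120 × (0.0075)² = +0.0007943
ΔP/P ≈ -0.036319 + 0.0007943 = -0.035525 = -3.5525%.

-3.552%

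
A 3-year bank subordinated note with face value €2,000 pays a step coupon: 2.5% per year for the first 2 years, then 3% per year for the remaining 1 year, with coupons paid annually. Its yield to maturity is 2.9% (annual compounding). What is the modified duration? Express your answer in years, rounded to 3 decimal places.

Periodic yield y = 0.029. First find Macaulay duration:
  t   CF        PV=CF/(1+0.029)^t    t·PV
  1        50.00        48.5909        48.5909
  2        50.00        47.2214        94.4429
  3     2,060.00     1,890.6933     5,672.0800
  Σ                  1,986.5057     5,815.1138
P = 1,986.5057; Macaulay duration = 5,815.1138 / 1,986.5057 = 2.92731 years.
Modified duration = D_Mac / (1 + y) = 2.92731 / 1.029 = 2.84481 years.

2.845 years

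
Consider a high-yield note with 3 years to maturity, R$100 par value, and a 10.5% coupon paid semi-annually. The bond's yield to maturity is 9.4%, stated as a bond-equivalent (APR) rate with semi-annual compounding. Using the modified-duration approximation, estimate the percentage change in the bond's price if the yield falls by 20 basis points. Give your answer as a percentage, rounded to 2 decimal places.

Periodic yield y = 0.047. Modified duration first:
  t   CF        PV=CF/(1+0.047)^t    t·PV
  1         5.25         5.0143         5.0143
  2         5.25         4.7892         9.5785
  3         5.25         4.5742        13.7227
  4         5.25         4.3689        17.4756
  5         5.25         4.1728        20.8639
  6       105.25        79.8991       479.3947
  Σ                    102.8186       546.0498
P = 102.8186; D_Mac = 5.31081 half-year periods = 2.65540 yrs; D_mod = 2.65540/(1+0.047) = 2.53620 yrs.
ΔP/P ≈ -D_mod · Δy = -2.53620 × (-0.002) = +0.005072 = +0.5072%.

+0.51%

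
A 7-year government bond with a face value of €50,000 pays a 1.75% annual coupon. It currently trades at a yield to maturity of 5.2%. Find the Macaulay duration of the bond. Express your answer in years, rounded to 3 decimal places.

Periodic yield y = 0.052. Discount each cash flow and weight by its year:
  t   CF        PV=CF/(1+0.052)^t    t·PV
  1       875.00       831.7490       831.7490
  2       875.00       790.6360     1,581.2720
  3       875.00       751.5551     2,254.6653
  4       875.00       714.4060     2,857.6240
  5       875.00       679.0932     3,395.4658
  6       875.00       645.5258     3,873.1549
  7    50,875.00    35,677.4859   249,742.4015
  Σ                 40,090.4510   264,536.3325
Price P = Σ PV = 40,090.4510.
Macaulay duration = Σ(t·PV) / P = 264,536.3325 / 40,090.4510 = 6.59849 years.

6.598 years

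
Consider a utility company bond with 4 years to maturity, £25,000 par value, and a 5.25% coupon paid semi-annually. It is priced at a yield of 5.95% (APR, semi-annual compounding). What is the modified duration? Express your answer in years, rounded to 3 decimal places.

3.549 years

Periodic yield y = 0.02975. First find Macaulay duration:
  t   CF        PV=CF/(1+0.02975)^t    t·PV
  1       656.25       637.2906       637.2906
  2       656.25       618.8790     1,237.7579
  3       656.25       600.9992     1,802.9977
  4       656.25       583.6361     2,334.5442
  5       656.25       566.7745     2,833.8726
  6       656.25       550.4001     3,302.4007
  7       656.25       534.4988     3,741.4914
  8    25,656.25    20,292.6504   162,341.2033
  Σ                 24,385.1287   178,231.5584
P = 24,385.1287; Macaulay duration = 178,231.5584 / 24,385.1287 = 7.30903 half-year periods = 3.65451 years.
Modified duration = D_Mac / (1 + y) = 3.65451 / 1.02975 = 3.54893 years.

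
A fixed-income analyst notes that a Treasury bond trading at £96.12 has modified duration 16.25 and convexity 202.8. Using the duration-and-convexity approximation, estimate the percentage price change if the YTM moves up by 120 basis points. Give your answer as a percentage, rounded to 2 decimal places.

-18.04%

Duration effect: -D_mod·Δy = -16.25 × (+0.012) = -0.195000
Convexity effect: ½·C·(Δy)² = 0.5 × 202.8 × (0.012)² = +0.0146016
ΔP/P ≈ -0.195000 + 0.0146016 = -0.1803984
= -18.03984%.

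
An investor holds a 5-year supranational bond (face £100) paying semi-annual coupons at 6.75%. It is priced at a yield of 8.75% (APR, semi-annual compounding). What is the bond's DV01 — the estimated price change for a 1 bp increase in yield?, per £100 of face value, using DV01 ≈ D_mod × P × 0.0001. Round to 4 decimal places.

£0.0378

Periodic yield y = 0.04375.
  t   CF        PV=CF/(1+0.04375)^t    t·PV
  1        3.375         3.2335         3.2335
  2        3.375         3.0980         6.1960
  3        3.375         2.9681         8.9044
  4        3.375         2.8437        11.3749
  5        3.375         2.7245        13.6226
  6        3.375         2.6103        15.6620
  7        3.375         2.5009        17.5064
  8        3.375         2.3961        19.1687
  9        3.375         2.2956        20.6608
  10     103.375        67.3675       673.6753
  Σ                     92.0384       790.0047
P = 92.0384; D_Mac = 8.58342 half-year periods = 4.29171 yrs; D_mod = 4.11182 yrs.
DV01 ≈ 4.11182 × 92.0384 × 0.0001 = 0.037845.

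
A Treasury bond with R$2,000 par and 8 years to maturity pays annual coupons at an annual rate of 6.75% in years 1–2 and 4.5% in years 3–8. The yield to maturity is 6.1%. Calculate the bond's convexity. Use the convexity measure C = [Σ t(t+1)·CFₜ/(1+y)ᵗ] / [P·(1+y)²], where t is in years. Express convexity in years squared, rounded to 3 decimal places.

With y = 0.061:
  t   CF        PV=CF/(1+0.061)^t    t·PV        t(t+1)·PV
  1       135.00       127.2385       127.2385         254.4769
  2       135.00       119.9231       239.8463         719.5389
  3        90.00        75.3523       226.0568         904.2273
  4        90.00        71.0201       284.0802       1,420.4010
  5        90.00        66.9369       334.6845       2,008.1070
  6        90.00        63.0885       378.5310       2,649.7170
  7        90.00        59.4614       416.2295       3,329.8360
  8     2,090.00     1,301.4372    10,411.4976      93,703.4781
  Σ                  1,884.4579    12,418.1643     104,989.7822
P = 1,884.4579.
Convexity = Σ t(t+1)·PV / [P·(1+y)²] = 104,989.7822 / (1,884.4579 × 1.125721) = 49.49141.

49.491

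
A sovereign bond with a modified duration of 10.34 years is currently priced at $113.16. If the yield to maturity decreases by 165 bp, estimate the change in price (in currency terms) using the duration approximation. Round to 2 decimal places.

Duration approximation: ΔP/P ≈ -D_mod · Δy = -10.34 × (-0.0165) = +0.170610.
ΔP ≈ 113.16 × (+0.170610) = +19.3062276.

+$19.31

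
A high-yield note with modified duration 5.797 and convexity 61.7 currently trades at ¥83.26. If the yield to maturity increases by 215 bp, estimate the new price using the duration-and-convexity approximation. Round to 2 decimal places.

¥74.07

Duration effect: -D_mod·Δy = -5.797 × (+0.0215) = -0.1246355
Convexity effect: ½·C·(Δy)² = 0.5 × 61.7 × (0.0215)² = +0.0142604125
ΔP/P ≈ -0.1246355 + 0.0142604125 = -0.1103750875
New price ≈ 83.26 × (1 - 0.1103750875) = 74.07017021475.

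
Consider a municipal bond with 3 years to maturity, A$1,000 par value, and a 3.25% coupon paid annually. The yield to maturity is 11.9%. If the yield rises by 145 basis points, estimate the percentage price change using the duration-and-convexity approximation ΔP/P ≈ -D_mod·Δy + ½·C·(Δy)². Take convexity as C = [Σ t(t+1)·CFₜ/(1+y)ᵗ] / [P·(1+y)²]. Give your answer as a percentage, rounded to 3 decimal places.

With y = 0.119:
  t   CF        PV=CF/(1+0.119)^t    t·PV        t(t+1)·PV
  1        32.50        29.0438        29.0438          58.0876
  2        32.50        25.9551        51.9103         155.7308
  3     1,032.50       736.8851     2,210.6554       8,842.6217
  Σ                    791.8841     2,291.6095       9,056.4401
P = 791.8841; D_Mac = 2.89387 yrs; D_mod = 2.58612 yrs; C = 9.13347.
Duration effect: -2.58612 × (+0.0145) = -0.037499
Convexity effect: 0.5 × 9.13347 × (0.0145)² = +0.0009602
ΔP/P ≈ -0.037499 + 0.0009602 = -0.036539 = -3.6539%.

-3.654%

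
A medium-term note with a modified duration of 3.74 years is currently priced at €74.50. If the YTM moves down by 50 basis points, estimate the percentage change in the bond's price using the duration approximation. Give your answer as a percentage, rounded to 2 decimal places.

+1.87%

Duration approximation: ΔP/P ≈ -D_mod · Δy = -3.74 × (-0.005) = +0.018700.
As a percentage: +1.8700%.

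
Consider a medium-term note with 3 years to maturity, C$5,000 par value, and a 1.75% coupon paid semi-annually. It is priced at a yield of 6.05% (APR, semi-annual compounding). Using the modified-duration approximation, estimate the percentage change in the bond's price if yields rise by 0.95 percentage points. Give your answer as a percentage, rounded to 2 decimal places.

Periodic yield y = 0.03025. Modified duration first:
  t   CF        PV=CF/(1+0.03025)^t    t·PV
  1        43.75        42.4654        42.4654
  2        43.75        41.2186        82.4371
  3        43.75        40.0083       120.0249
  4        43.75        38.8336       155.3344
  5        43.75        37.6934       188.4668
  6     5,043.75     4,217.9149    25,307.4894
  Σ                  4,418.1341    25,896.2181
P = 4,418.1341; D_Mac = 5.86135 half-year periods = 2.93067 yrs; D_mod = 2.93067/(1+0.03025) = 2.84462 yrs.
ΔP/P ≈ -D_mod · Δy = -2.84462 × (+0.0095) = -0.027024 = -2.7024%.

-2.70%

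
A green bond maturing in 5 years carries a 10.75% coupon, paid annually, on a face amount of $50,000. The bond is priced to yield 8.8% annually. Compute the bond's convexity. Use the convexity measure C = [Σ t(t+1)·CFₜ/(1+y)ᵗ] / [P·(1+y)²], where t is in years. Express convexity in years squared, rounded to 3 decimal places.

19.680

With y = 0.088:
  t   CF        PV=CF/(1+0.088)^t    t·PV        t(t+1)·PV
  1     5,375.00     4,940.2574     4,940.2574       9,880.5147
  2     5,375.00     4,540.6777     9,081.3554      27,244.0663
  3     5,375.00     4,173.4170    12,520.2510      50,081.0042
  4     5,375.00     3,835.8612    15,343.4449      76,717.2246
  5    55,375.00    36,321.9589   181,609.7944   1,089,658.7664
  Σ                 53,812.1722   223,495.1031   1,253,581.5762
P = 53,812.1722.
Convexity = Σ t(t+1)·PV / [P·(1+y)²] = 1,253,581.5762 / (53,812.1722 × 1.183744) = 19.67951.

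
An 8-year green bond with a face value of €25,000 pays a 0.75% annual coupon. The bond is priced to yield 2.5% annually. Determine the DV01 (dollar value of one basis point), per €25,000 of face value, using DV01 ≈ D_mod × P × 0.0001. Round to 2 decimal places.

Periodic yield y = 0.025.
  t   CF        PV=CF/(1+0.025)^t    t·PV
  1       187.50       182.9268       182.9268
  2       187.50       178.4652       356.9304
  3       187.50       174.1124       522.3372
  4       187.50       169.8657       679.4630
  5       187.50       165.7227       828.6134
  6       187.50       161.6807       970.0840
  7       187.50       157.7372     1,104.1606
  8    25,187.50    20,672.5543   165,380.4340
  Σ                 21,863.0650   170,024.9494
P = 21,863.0650; D_Mac = 7.77681 yrs; D_mod = 7.58713 yrs.
DV01 ≈ 7.58713 × 21,863.0650 × 0.0001 = 16.587800.

€16.59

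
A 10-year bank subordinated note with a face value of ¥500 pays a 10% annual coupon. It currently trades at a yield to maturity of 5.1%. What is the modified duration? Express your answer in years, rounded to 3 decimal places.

6.907 years

Periodic yield y = 0.051. First find Macaulay duration:
  t   CF        PV=CF/(1+0.051)^t    t·PV
  1        50.00        47.5737        47.5737
  2        50.00        45.2652        90.5304
  3        50.00        43.0687       129.2061
  4        50.00        40.9788       163.9152
  5        50.00        38.9903       194.9514
  6        50.00        37.0983       222.5896
  7        50.00        35.2981       247.0865
  8        50.00        33.5852       268.6818
  9        50.00        31.9555       287.5995
  10      550.00       334.4533     3,344.5333
  Σ                    688.2671     4,996.6677
P = 688.2671; Macaulay duration = 4,996.6677 / 688.2671 = 7.25978 years.
Modified duration = D_Mac / (1 + y) = 7.25978 / 1.051 = 6.90750 years.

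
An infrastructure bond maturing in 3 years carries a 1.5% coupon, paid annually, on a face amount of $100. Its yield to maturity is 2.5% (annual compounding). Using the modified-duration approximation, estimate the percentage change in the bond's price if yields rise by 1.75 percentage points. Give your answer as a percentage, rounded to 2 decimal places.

-5.05%

Periodic yield y = 0.025. Modified duration first:
  t   CF        PV=CF/(1+0.025)^t    t·PV
  1         1.50         1.4634         1.4634
  2         1.50         1.4277         2.8554
  3       101.50        94.2528       282.7585
  Σ                     97.1440       287.0774
P = 97.1440; D_Mac = 2.95517 yrs; D_mod = 2.95517/(1+0.025) = 2.88310 yrs.
ΔP/P ≈ -D_mod · Δy = -2.88310 × (+0.0175) = -0.050454 = -5.0454%.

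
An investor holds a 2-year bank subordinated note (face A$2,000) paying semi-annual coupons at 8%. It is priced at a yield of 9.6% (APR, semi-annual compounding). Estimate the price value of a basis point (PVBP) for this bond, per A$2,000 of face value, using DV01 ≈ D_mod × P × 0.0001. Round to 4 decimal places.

Periodic yield y = 0.048.
  t   CF        PV=CF/(1+0.048)^t    t·PV
  1        80.00        76.3359        76.3359
  2        80.00        72.8396       145.6792
  3        80.00        69.5034       208.5102
  4     2,080.00     1,724.3213     6,897.2854
  Σ                  1,943.0002     7,327.8107
P = 1,943.0002; D_Mac = 3.77139 half-year periods = 1.88569 yrs; D_mod = 1.79933 yrs.
DV01 ≈ 1.79933 × 1,943.0002 × 0.0001 = 0.349609.

A$0.3496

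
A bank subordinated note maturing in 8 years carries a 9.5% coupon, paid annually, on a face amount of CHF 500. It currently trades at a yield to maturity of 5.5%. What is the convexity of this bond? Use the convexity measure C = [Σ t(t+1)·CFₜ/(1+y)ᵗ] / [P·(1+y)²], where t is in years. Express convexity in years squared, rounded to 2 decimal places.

With y = 0.055:
  t   CF        PV=CF/(1+0.055)^t    t·PV        t(t+1)·PV
  1        47.50        45.0237        45.0237          90.0474
  2        47.50        42.6765        85.3530         256.0589
  3        47.50        40.4516       121.3549         485.4198
  4        47.50        38.3428       153.3712         766.8559
  5        47.50        36.3439       181.7194       1,090.3165
  6        47.50        34.4492       206.6951       1,446.8654
  7        47.50        32.6532       228.5727       1,828.5819
  8       547.50       356.7504     2,854.0031      25,686.0275
  Σ                    626.6913     3,876.0931      31,650.1733
P = 626.6913.
Convexity = Σ t(t+1)·PV / [P·(1+y)²] = 31,650.1733 / (626.6913 × 1.113025) = 45.37509.

45.38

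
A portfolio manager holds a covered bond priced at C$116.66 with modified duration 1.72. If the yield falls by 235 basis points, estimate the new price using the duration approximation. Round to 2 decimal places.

C$121.38

Duration approximation: ΔP/P ≈ -D_mod · Δy = -1.72 × (-0.0235) = +0.040420.
New price ≈ 116.66 × (1 + 0.040420) = 121.3753972.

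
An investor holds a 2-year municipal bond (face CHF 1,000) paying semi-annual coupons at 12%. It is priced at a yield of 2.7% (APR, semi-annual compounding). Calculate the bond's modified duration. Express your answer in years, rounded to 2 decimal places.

Periodic yield y = 0.0135. First find Macaulay duration:
  t   CF        PV=CF/(1+0.0135)^t    t·PV
  1        60.00        59.2008        59.2008
  2        60.00        58.4122       116.8244
  3        60.00        57.6342       172.9025
  4     1,060.00     1,004.6409     4,018.5636
  Σ                  1,179.8881     4,367.4913
P = 1,179.8881; Macaulay duration = 4,367.4913 / 1,179.8881 = 3.70161 half-year periods = 1.85081 years.
Modified duration = D_Mac / (1 + y) = 1.85081 / 1.0135 = 1.82615 years.

1.83 years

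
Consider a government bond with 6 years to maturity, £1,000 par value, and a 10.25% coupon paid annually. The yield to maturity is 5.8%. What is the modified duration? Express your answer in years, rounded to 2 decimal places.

4.62 years

Periodic yield y = 0.058. First find Macaulay duration:
  t   CF        PV=CF/(1+0.058)^t    t·PV
  1       102.50        96.8809        96.8809
  2       102.50        91.5699       183.1397
  3       102.50        86.5500       259.6499
  4       102.50        81.8053       327.2210
  5       102.50        77.3207       386.6033
  6     1,102.50       786.0761     4,716.4566
  Σ                  1,220.2027     5,969.9514
P = 1,220.2027; Macaulay duration = 5,969.9514 / 1,220.2027 = 4.89259 years.
Modified duration = D_Mac / (1 + y) = 4.89259 / 1.058 = 4.62438 years.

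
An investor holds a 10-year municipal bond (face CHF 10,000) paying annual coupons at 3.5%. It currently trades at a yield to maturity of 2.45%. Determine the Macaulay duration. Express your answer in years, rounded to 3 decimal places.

Periodic yield y = 0.0245. Discount each cash flow and weight by its year:
  t   CF        PV=CF/(1+0.0245)^t    t·PV
  1       350.00       341.6301       341.6301
  2       350.00       333.4603       666.9206
  3       350.00       325.4859       976.4576
  4       350.00       317.7022     1,270.8087
  5       350.00       310.1046     1,550.5231
  6       350.00       302.6887     1,816.1325
  7       350.00       295.4502     2,068.1515
  8       350.00       288.3848     2,307.0783
  9       350.00       281.4883     2,533.3949
  10   10,350.00     8,124.9505    81,249.5047
  Σ                 10,921.3456    94,780.6019
Price P = Σ PV = 10,921.3456.
Macaulay duration = Σ(t·PV) / P = 94,780.6019 / 10,921.3456 = 8.67847 years.

8.678 years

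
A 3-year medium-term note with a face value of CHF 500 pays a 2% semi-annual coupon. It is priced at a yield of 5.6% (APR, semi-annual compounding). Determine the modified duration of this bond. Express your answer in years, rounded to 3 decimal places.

Periodic yield y = 0.028. First find Macaulay duration:
  t   CF        PV=CF/(1+0.028)^t    t·PV
  1         5.00         4.8638         4.8638
  2         5.00         4.7313         9.4627
  3         5.00         4.6025        13.8074
  4         5.00         4.4771        17.9084
  5         5.00         4.3552        21.7758
  6       505.00       427.8905     2,567.3433
  Σ                    450.9204     2,635.1614
P = 450.9204; Macaulay duration = 2,635.1614 / 450.9204 = 5.84396 half-year periods = 2.92198 years.
Modified duration = D_Mac / (1 + y) = 2.92198 / 1.028 = 2.84239 years.

2.842 years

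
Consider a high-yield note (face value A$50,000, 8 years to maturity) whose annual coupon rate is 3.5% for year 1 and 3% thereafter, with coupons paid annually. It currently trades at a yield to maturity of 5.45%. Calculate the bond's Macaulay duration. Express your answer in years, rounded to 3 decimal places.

Periodic yield y = 0.0545. Discount each cash flow and weight by its year:
  t   CF        PV=CF/(1+0.0545)^t    t·PV
  1     1,750.00     1,659.5543     1,659.5543
  2     1,500.00     1,348.9570     2,697.9139
  3     1,500.00     1,279.2385     3,837.7154
  4     1,500.00     1,213.1232     4,852.4930
  5     1,500.00     1,150.4251     5,752.1254
  6     1,500.00     1,090.9674     6,545.8041
  7     1,500.00     1,034.5826     7,242.0782
  8    51,500.00    33,684.8452   269,478.7619
  Σ                 42,461.6932   302,066.4462
Price P = Σ PV = 42,461.6932.
Macaulay duration = Σ(t·PV) / P = 302,066.4462 / 42,461.6932 = 7.11386 years.

7.114 years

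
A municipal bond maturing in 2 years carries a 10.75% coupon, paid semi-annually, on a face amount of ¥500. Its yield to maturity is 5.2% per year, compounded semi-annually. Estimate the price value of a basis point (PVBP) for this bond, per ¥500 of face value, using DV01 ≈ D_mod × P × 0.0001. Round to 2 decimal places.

¥0.10

Periodic yield y = 0.026.
  t   CF        PV=CF/(1+0.026)^t    t·PV
  1       26.875        26.1940        26.1940
  2       26.875        25.5302        51.0603
  3       26.875        24.8832        74.6496
  4      526.875       475.4646     1,901.8582
  Σ                    552.0719     2,053.7622
P = 552.0719; D_Mac = 3.72010 half-year periods = 1.86005 yrs; D_mod = 1.81291 yrs.
DV01 ≈ 1.81291 × 552.0719 × 0.0001 = 0.100086.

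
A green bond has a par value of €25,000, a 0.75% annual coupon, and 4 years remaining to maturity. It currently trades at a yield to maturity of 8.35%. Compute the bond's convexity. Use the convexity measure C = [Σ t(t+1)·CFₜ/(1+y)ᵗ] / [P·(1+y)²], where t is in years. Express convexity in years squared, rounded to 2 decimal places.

With y = 0.0835:
  t   CF        PV=CF/(1+0.0835)^t    t·PV        t(t+1)·PV
  1       187.50       173.0503       173.0503         346.1006
  2       187.50       159.7142       319.4283         958.2850
  3       187.50       147.4058       442.2174       1,768.8694
  4    25,187.50    18,275.5056    73,102.0224     365,510.1121
  Σ                 18,755.6759    74,036.7184     368,583.3671
P = 18,755.6759.
Convexity = Σ t(t+1)·PV / [P·(1+y)²] = 368,583.3671 / (18,755.6759 × 1.173972) = 16.73960.

16.74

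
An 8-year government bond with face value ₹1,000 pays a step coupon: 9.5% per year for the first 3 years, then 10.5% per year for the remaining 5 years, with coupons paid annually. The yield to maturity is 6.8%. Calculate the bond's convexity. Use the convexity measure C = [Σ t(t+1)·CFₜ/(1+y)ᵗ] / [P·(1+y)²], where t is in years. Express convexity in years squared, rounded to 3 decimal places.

With y = 0.068:
  t   CF        PV=CF/(1+0.068)^t    t·PV        t(t+1)·PV
  1        95.00        88.9513        88.9513         177.9026
  2        95.00        83.2877       166.5755         499.7265
  3        95.00        77.9848       233.9543         935.8174
  4       105.00        80.7057       322.8229       1,614.1143
  5       105.00        75.5671       377.8357       2,267.0145
  6       105.00        70.7558       424.5345       2,971.7418
  7       105.00        66.2507       463.7550       3,710.0397
  8     1,105.00       652.8182     5,222.5456      47,002.9107
  Σ                  1,196.3214     7,300.9749      59,179.2674
P = 1,196.3214.
Convexity = Σ t(t+1)·PV / [P·(1+y)²] = 59,179.2674 / (1,196.3214 × 1.140624) = 43.36898.

43.369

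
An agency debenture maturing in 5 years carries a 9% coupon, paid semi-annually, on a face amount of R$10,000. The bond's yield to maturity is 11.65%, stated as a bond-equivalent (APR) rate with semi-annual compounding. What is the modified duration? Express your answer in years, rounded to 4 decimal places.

Periodic yield y = 0.05825. First find Macaulay duration:
  t   CF        PV=CF/(1+0.05825)^t    t·PV
  1       450.00       425.2303       425.2303
  2       450.00       401.8241       803.6482
  3       450.00       379.7062     1,139.1186
  4       450.00       358.8058     1,435.2230
  5       450.00       339.0558     1,695.2788
  6       450.00       320.3929     1,922.3573
  7       450.00       302.7573     2,119.3009
  8       450.00       286.0924     2,288.7391
  9       450.00       270.3448     2,433.1032
  10   10,450.00     5,932.4422    59,324.4225
  Σ                  9,016.6517    73,586.4218
P = 9,016.6517; Macaulay duration = 73,586.4218 / 9,016.6517 = 8.16117 half-year periods = 4.08058 years.
Modified duration = D_Mac / (1 + y) = 4.08058 / 1.05825 = 3.85597 years.

3.8560 years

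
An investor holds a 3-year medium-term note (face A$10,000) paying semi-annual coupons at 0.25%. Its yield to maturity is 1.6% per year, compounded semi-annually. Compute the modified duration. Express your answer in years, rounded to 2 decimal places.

2.97 years

Periodic yield y = 0.008. First find Macaulay duration:
  t   CF        PV=CF/(1+0.008)^t    t·PV
  1        12.50        12.4008        12.4008
  2        12.50        12.3024        24.6047
  3        12.50        12.2047        36.6142
  4        12.50        12.1079        48.4315
  5        12.50        12.0118        60.0589
  6    10,012.50     9,545.0748    57,270.4488
  Σ                  9,606.1024    57,452.5590
P = 9,606.1024; Macaulay duration = 57,452.5590 / 9,606.1024 = 5.98084 half-year periods = 2.99042 years.
Modified duration = D_Mac / (1 + y) = 2.99042 / 1.008 = 2.96669 years.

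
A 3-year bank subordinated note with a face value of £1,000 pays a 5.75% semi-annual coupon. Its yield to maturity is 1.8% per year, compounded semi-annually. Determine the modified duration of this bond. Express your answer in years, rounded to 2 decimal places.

Periodic yield y = 0.009. First find Macaulay duration:
  t   CF        PV=CF/(1+0.009)^t    t·PV
  1        28.75        28.4936        28.4936
  2        28.75        28.2394        56.4788
  3        28.75        27.9875        83.9625
  4        28.75        27.7379       110.9515
  5        28.75        27.4905       137.4523
  6     1,028.75       974.9062     5,849.4374
  Σ                  1,114.8551     6,266.7762
P = 1,114.8551; Macaulay duration = 6,266.7762 / 1,114.8551 = 5.62116 half-year periods = 2.81058 years.
Modified duration = D_Mac / (1 + y) = 2.81058 / 1.009 = 2.78551 years.

2.79 years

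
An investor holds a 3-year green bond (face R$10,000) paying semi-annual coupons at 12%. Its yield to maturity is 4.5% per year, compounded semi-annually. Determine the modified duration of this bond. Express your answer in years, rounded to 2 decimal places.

Periodic yield y = 0.0225. First find Macaulay duration:
  t   CF        PV=CF/(1+0.0225)^t    t·PV
  1       600.00       586.7971       586.7971
  2       600.00       573.8847     1,147.7693
  3       600.00       561.2564     1,683.7692
  4       600.00       548.9060     2,195.6240
  5       600.00       536.8274     2,684.1370
  6    10,600.00     9,275.2573    55,651.5437
  Σ                 12,082.9288    63,949.6402
P = 12,082.9288; Macaulay duration = 63,949.6402 / 12,082.9288 = 5.29256 half-year periods = 2.64628 years.
Modified duration = D_Mac / (1 + y) = 2.64628 / 1.0225 = 2.58805 years.

2.59 years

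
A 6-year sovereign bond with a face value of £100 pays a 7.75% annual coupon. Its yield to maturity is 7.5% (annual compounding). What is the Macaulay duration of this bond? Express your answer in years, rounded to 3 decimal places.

Periodic yield y = 0.075. Discount each cash flow and weight by its year:
  t   CF        PV=CF/(1+0.075)^t    t·PV
  1         7.75         7.2093         7.2093
  2         7.75         6.7063        13.4127
  3         7.75         6.2384        18.7153
  4         7.75         5.8032        23.2128
  5         7.75         5.3983        26.9916
  6       107.75        69.8179       418.9071
  Σ                    101.1735       508.4489
Price P = Σ PV = 101.1735.
Macaulay duration = Σ(t·PV) / P = 508.4489 / 101.1735 = 5.02552 years.

5.026 years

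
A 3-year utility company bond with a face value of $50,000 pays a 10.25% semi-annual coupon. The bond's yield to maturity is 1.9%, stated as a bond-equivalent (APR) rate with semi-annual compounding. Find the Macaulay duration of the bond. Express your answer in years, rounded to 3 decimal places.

Periodic yield y = 0.0095. Discount each cash flow and weight by its period:
  t   CF        PV=CF/(1+0.0095)^t    t·PV
  1     2,562.50     2,538.3853     2,538.3853
  2     2,562.50     2,514.4976     5,028.9952
  3     2,562.50     2,490.8347     7,472.5040
  4     2,562.50     2,467.3944     9,869.5777
  5     2,562.50     2,444.1748    12,220.8739
  6    52,562.50    49,663.5858   297,981.5150
  Σ                 62,118.8727   335,111.8512
Price P = Σ PV = 62,118.8727.
Macaulay duration = Σ(t·PV) / P = 335,111.8512 / 62,118.8727 = 5.39469 half-year periods.
In years: 5.39469 / 2 = 2.69734 years.

2.697 years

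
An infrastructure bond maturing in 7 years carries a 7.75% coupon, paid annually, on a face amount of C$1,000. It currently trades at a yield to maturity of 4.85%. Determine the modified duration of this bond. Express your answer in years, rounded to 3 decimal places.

Periodic yield y = 0.0485. First find Macaulay duration:
  t   CF        PV=CF/(1+0.0485)^t    t·PV
  1        77.50        73.9151        73.9151
  2        77.50        70.4961       140.9921
  3        77.50        67.2352       201.7055
  4        77.50        64.1251       256.5003
  5        77.50        61.1589       305.7944
  6        77.50        58.3299       349.9793
  7     1,077.50       773.4607     5,414.2247
  Σ                  1,168.7208     6,743.1114
P = 1,168.7208; Macaulay duration = 6,743.1114 / 1,168.7208 = 5.76965 years.
Modified duration = D_Mac / (1 + y) = 5.76965 / 1.0485 = 5.50277 years.

5.503 years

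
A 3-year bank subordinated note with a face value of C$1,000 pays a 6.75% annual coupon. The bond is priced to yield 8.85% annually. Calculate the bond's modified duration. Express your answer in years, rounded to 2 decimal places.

2.58 years

Periodic yield y = 0.0885. First find Macaulay duration:
  t   CF        PV=CF/(1+0.0885)^t    t·PV
  1        67.50        62.0119        62.0119
  2        67.50        56.9701       113.9402
  3     1,067.50       827.7184     2,483.1551
  Σ                    946.7004     2,659.1072
P = 946.7004; Macaulay duration = 2,659.1072 / 946.7004 = 2.80882 years.
Modified duration = D_Mac / (1 + y) = 2.80882 / 1.0885 = 2.58045 years.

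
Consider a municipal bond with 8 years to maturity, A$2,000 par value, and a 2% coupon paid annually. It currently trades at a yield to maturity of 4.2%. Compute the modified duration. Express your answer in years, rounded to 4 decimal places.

7.1193 years

Periodic yield y = 0.042. First find Macaulay duration:
  t   CF        PV=CF/(1+0.042)^t    t·PV
  1        40.00        38.3877        38.3877
  2        40.00        36.8404        73.6808
  3        40.00        35.3555       106.0665
  4        40.00        33.9304       135.7216
  5        40.00        32.5628       162.8139
  6        40.00        31.2503       187.5016
  7        40.00        29.9907       209.9346
  8     2,040.00     1,467.8728    11,742.9822
  Σ                  1,706.1905    12,657.0889
P = 1,706.1905; Macaulay duration = 12,657.0889 / 1,706.1905 = 7.41833 years.
Modified duration = D_Mac / (1 + y) = 7.41833 / 1.042 = 7.11932 years.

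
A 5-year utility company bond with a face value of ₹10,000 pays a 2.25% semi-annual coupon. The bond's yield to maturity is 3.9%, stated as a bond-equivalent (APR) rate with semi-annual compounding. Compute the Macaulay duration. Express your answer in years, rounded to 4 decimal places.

4.7450 years

Periodic yield y = 0.0195. Discount each cash flow and weight by its period:
  t   CF        PV=CF/(1+0.0195)^t    t·PV
  1       112.50       110.3482       110.3482
  2       112.50       108.2376       216.4752
  3       112.50       106.1673       318.5019
  4       112.50       104.1366       416.5466
  5       112.50       102.1448       510.7241
  6       112.50       100.1911       601.1466
  7       112.50        98.2747       687.9232
  8       112.50        96.3950       771.1603
  9       112.50        94.5513       850.9616
  10   10,112.50     8,336.5476    83,365.4759
  Σ                  9,256.9943    87,849.2636
Price P = Σ PV = 9,256.9943.
Macaulay duration = Σ(t·PV) / P = 87,849.2636 / 9,256.9943 = 9.49004 half-year periods.
In years: 9.49004 / 2 = 4.74502 years.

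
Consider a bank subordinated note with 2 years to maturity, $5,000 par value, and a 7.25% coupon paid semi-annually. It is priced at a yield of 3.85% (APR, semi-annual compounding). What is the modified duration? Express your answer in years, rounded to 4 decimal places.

1.8652 years

Periodic yield y = 0.01925. First find Macaulay duration:
  t   CF        PV=CF/(1+0.01925)^t    t·PV
  1       181.25       177.8268       177.8268
  2       181.25       174.4683       348.9366
  3       181.25       171.1732       513.5197
  4     5,181.25     4,800.7785    19,203.1139
  Σ                  5,324.2469    20,243.3971
P = 5,324.2469; Macaulay duration = 20,243.3971 / 5,324.2469 = 3.80211 half-year periods = 1.90106 years.
Modified duration = D_Mac / (1 + y) = 1.90106 / 1.01925 = 1.86515 years.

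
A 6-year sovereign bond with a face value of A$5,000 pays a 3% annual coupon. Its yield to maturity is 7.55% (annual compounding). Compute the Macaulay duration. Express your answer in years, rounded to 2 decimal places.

5.52 years

Periodic yield y = 0.0755. Discount each cash flow and weight by its year:
  t   CF        PV=CF/(1+0.0755)^t    t·PV
  1       150.00       139.4700       139.4700
  2       150.00       129.6792       259.3585
  3       150.00       120.5758       361.7273
  4       150.00       112.1114       448.4454
  5       150.00       104.2411       521.2057
  6     5,150.00     3,327.7044    19,966.2264
  Σ                  3,933.7819    21,696.4333
Price P = Σ PV = 3,933.7819.
Macaulay duration = Σ(t·PV) / P = 21,696.4333 / 3,933.7819 = 5.51541 years.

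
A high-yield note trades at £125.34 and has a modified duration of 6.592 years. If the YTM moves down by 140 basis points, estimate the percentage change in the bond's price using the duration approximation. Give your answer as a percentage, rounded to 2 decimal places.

+9.23%

Duration approximation: ΔP/P ≈ -D_mod · Δy = -6.592 × (-0.014) = +0.092288.
As a percentage: +9.2288%.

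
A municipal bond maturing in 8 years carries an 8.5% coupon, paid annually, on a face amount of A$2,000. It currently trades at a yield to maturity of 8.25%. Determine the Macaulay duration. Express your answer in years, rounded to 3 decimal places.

Periodic yield y = 0.0825. Discount each cash flow and weight by its year:
  t   CF        PV=CF/(1+0.0825)^t    t·PV
  1       170.00       157.0439       157.0439
  2       170.00       145.0752       290.1504
  3       170.00       134.0186       402.0559
  4       170.00       123.8047       495.2190
  5       170.00       114.3693       571.8464
  6       170.00       105.6529       633.9175
  7       170.00        97.6008       683.2059
  8     2,170.00     1,150.8971     9,207.1768
  Σ                  2,028.4626    12,440.6157
Price P = Σ PV = 2,028.4626.
Macaulay duration = Σ(t·PV) / P = 12,440.6157 / 2,028.4626 = 6.13303 years.

6.133 years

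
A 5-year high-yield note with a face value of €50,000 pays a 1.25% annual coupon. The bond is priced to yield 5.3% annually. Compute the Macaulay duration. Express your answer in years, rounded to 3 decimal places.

4.863 years

Periodic yield y = 0.053. Discount each cash flow and weight by its year:
  t   CF        PV=CF/(1+0.053)^t    t·PV
  1       625.00       593.5423       593.5423
  2       625.00       563.6679     1,127.3357
  3       625.00       535.2971     1,605.8913
  4       625.00       508.3543     2,033.4173
  5    50,625.00    39,104.1797   195,520.8986
  Σ                 41,305.0413   200,881.0853
Price P = Σ PV = 41,305.0413.
Macaulay duration = Σ(t·PV) / P = 200,881.0853 / 41,305.0413 = 4.86336 years.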